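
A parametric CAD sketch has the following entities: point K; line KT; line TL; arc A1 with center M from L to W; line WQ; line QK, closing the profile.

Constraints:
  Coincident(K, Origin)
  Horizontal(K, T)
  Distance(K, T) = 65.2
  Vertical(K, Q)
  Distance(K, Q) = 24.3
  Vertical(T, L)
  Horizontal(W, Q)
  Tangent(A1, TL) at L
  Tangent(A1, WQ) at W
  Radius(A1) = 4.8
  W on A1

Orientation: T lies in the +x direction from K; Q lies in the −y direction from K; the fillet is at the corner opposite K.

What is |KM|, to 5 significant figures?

63.470

K is at the origin; K and T share the same y with |KT| = 65.2 and T on the +x side, so T = (65.200, 0.0000). K and Q share the same x with |KQ| = 24.3 and Q on the −y side, so Q = (0.0000, -24.300). The virtual corner opposite K is at (65.200, -24.300). Tangency of A1 to TL means the radius ML is perpendicular to TL and A1 meets WQ tangentially, so MW is at right angles to WQ, with radius 4.8, so the center M sits 4.8 in from both sides at M = (60.400, -19.500). Then |KM| = |M − K| = 63.470.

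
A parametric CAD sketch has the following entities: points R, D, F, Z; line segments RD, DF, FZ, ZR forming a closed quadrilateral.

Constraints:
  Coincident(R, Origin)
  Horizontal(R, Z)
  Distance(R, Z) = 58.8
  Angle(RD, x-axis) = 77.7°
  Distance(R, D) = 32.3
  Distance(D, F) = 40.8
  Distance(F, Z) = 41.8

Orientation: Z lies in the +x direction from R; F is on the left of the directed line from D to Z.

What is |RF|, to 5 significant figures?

61.582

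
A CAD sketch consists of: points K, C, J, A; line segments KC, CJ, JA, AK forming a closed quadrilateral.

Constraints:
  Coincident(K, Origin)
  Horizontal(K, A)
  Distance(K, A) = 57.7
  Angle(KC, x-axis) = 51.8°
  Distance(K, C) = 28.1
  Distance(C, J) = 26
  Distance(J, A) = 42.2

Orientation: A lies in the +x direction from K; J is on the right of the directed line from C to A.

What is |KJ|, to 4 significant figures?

16.15

Checks: |CJ| = 26.00 ✓; |JA| = 42.20 ✓.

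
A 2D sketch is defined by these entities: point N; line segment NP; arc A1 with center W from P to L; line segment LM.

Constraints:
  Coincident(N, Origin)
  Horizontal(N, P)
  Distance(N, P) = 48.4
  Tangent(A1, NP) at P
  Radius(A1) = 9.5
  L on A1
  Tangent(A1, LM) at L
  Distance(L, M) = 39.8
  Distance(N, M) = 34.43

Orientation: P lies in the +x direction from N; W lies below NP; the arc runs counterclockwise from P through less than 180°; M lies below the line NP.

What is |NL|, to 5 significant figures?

41.673

Checks: |WL| = 9.500 ✓; ∠(WL, LM) = 90.00° ✓; |LM| = 39.80 ✓; |NM| = 34.43 ✓.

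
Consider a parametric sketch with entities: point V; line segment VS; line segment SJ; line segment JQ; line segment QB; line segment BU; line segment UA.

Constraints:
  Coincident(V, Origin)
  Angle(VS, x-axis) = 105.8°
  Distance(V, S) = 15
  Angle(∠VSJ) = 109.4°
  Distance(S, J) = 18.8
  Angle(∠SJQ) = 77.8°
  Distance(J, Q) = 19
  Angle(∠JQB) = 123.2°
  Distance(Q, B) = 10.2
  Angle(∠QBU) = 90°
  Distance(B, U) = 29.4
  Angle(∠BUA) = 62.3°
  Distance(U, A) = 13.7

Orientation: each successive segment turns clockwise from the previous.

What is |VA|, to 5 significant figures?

22.206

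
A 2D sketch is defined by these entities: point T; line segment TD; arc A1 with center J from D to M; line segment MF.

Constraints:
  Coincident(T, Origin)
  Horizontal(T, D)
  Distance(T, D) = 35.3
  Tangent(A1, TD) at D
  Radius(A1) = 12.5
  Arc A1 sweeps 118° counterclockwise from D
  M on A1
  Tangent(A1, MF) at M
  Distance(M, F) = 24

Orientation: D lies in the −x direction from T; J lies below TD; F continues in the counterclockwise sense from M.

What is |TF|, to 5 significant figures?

52.866

T is at the origin; TD is horizontal with |TD| = 35.3 and D on the −x side, so D = (-35.300, 0.0000). The tangent condition forces JD to be normal to TD, so J = D + (0, -12.5) = (-35.300, -12.500). On A1, D sits at bearing 90° from J; a 118° counterclockwise sweep puts M at bearing 208°, so M = J + 12.5·(cos 208°, sin 208°) = (-46.337, -18.368). The tangent condition forces JM to be normal to MF, so MF runs along (−sin 208°, cos 208°); with |MF| = 24.0, F = (-35.070, -39.559). Then |TF| = |F − T| = 52.866.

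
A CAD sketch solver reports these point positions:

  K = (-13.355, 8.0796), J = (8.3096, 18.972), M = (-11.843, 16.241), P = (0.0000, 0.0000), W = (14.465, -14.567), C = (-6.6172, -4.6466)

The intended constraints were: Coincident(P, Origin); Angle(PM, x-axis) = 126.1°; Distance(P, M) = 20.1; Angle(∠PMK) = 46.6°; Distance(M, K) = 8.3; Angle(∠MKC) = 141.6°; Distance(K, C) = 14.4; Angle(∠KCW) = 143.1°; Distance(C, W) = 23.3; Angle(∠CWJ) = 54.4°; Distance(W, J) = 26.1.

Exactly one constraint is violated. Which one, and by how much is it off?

Distance(W, J) = 26.1 — off by 8.00.

P = (0.00, 0.00) ✓; PM at 126.1° ✓; |PM| = 20.10 ✓; ∠PMK = 46.60° ✓; |MK| = 8.300 ✓; ∠MKC = 141.6° ✓; |KC| = 14.40 ✓; ∠KCW = 143.1° ✓; |CW| = 23.30 ✓; ∠CWJ = 54.40° ✓; |WJ| = 34.10 ✗.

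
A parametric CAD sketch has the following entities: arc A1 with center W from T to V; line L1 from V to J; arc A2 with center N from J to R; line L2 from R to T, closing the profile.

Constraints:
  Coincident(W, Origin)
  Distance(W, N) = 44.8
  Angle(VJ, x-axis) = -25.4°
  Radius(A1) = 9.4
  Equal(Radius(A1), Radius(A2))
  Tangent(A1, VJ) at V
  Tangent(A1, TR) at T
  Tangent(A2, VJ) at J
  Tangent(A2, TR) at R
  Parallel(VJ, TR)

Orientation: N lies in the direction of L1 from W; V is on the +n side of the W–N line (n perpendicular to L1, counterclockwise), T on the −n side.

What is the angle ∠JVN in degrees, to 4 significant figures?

11.85°

The slot axis is L1's direction at -25.4°, so u = (cos -25.4°, sin -25.4°) = (0.9033, -0.4289) and n = (−sin -25.4°, cos -25.4°) = (0.4289, 0.9033). W is at the origin and N lies 44.8 along u from W, so N = 44.8·u = (40.47, -19.22). Tangency of A1 to both parallel lines with radius 9.4 puts V and T at W ± 9.4·n: V = (4.032, 8.491), T = (-4.032, -8.491). Equal radii place J and R the same way about N: J = N + 9.4·n = (44.50, -10.72), R = N − 9.4·n = (36.44, -27.71). Then cos ∠JVN = VJ·VN / (|VJ||VN|), giving 11.85°.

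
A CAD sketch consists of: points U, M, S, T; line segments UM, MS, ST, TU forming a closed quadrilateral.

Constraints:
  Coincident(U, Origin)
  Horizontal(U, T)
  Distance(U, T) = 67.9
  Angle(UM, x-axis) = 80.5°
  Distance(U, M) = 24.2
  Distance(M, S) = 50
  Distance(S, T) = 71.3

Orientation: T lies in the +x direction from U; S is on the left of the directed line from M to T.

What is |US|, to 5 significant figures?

72.177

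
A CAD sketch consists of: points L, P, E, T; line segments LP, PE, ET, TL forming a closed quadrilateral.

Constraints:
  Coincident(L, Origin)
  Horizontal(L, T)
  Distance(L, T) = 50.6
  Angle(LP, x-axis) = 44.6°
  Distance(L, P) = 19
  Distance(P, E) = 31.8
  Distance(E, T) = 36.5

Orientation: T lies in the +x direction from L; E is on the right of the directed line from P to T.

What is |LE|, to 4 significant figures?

26.07

Checks: |PE| = 31.80 ✓; |ET| = 36.50 ✓.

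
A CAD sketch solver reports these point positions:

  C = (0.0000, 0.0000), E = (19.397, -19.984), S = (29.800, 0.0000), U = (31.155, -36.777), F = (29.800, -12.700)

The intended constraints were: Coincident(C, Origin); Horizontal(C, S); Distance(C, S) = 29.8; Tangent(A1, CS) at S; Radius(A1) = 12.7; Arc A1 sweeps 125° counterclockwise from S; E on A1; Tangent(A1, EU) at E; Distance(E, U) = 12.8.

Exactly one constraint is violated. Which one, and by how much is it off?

Distance(E, U) = 12.8 — off by 7.70.

C = (0.00, 0.00) ✓; C.y = 0.00, S.y = 0.00 ✓; |CS| = 29.80 ✓; ∠(FS, SC) = 90.00° ✓; |FS| = 12.70 ✓; bearing(F→E) − bearing(F→S) = 125.0° ✓; |FE| = 12.70 ✓; ∠(FE, EU) = 90.00° ✓; |EU| = 20.50 ✗.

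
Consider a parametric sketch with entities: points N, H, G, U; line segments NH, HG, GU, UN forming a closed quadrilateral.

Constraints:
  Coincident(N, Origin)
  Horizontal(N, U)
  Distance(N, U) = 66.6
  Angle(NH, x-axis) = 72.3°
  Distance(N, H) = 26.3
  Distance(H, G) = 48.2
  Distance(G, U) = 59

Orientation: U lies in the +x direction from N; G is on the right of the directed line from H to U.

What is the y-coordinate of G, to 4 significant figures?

-22.96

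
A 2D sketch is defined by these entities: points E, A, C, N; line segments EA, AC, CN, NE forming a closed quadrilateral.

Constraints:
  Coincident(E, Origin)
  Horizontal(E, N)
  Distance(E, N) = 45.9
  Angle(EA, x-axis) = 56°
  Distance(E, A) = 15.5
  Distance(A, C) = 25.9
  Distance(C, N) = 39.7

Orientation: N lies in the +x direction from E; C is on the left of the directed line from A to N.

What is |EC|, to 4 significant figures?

41.38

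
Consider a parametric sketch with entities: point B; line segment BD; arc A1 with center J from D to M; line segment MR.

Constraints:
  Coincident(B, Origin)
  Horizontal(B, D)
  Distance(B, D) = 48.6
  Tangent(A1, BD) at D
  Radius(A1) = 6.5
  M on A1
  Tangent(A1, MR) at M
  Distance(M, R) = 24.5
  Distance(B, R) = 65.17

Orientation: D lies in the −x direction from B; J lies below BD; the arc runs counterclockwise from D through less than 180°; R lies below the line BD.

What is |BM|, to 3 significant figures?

55.4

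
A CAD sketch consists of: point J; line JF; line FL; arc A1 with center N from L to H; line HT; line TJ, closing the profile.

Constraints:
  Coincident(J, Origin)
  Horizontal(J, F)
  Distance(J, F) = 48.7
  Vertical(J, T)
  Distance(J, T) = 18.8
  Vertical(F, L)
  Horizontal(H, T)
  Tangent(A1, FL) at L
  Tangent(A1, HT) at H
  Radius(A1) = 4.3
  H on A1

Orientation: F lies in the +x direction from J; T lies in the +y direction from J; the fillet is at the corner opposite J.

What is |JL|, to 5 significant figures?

50.813

The virtual corner opposite J is at (48.700, 18.800). A1 meets FL tangentially, so NL is at right angles to FL and A1 meets HT tangentially, so NH is at right angles to HT, with radius 4.3, so the center N sits 4.3 in from both sides at N = (44.400, 14.500). That places the tangent points at L = (48.700, 14.500) on FL and H = (44.400, 18.800) on HT. Then |JL| = |L − J| = 50.813.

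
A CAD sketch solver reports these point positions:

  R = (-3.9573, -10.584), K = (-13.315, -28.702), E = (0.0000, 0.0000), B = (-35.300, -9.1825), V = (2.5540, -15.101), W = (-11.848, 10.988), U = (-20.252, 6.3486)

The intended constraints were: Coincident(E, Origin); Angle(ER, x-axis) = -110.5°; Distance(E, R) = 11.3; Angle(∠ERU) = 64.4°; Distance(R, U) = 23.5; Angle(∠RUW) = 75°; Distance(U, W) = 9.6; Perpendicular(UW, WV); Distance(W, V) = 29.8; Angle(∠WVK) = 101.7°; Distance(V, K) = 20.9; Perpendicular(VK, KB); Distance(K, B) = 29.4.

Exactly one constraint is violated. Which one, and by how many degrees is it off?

Perpendicular(VK, KB) — off by 7.80°.

E = (0.00, 0.00) ✓; ER at -110.5° ✓; |ER| = 11.30 ✓; ∠ERU = 64.40° ✓; |RU| = 23.50 ✓; ∠RUW = 75.00° ✓; |UW| = 9.600 ✓; ∠(UW, WV) = 90.00° ✓; |WV| = 29.80 ✓; ∠WVK = 101.7° ✓; |VK| = 20.90 ✓; ∠(VK, KB) = 82.20° ✗; |KB| = 29.40 ✓.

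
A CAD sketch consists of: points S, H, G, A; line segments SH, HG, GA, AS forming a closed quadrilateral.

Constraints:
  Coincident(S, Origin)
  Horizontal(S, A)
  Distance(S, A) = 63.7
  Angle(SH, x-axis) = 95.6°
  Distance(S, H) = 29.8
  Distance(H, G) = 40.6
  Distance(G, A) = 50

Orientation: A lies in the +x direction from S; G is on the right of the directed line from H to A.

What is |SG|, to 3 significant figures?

15.9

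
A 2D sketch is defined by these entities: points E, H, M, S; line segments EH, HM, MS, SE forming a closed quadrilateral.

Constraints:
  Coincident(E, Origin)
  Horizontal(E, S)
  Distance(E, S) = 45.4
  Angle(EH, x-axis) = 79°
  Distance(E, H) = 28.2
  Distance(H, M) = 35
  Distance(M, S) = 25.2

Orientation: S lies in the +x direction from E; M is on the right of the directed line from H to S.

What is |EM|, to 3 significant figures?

20.9

E is at the origin; ES is horizontal with |ES| = 45.4 and S in +x, so S = (45.4, 0). EH runs at 79.0° with |EH| = 28.2, so H = (5.38, 27.7). M is determined by |HM| = 35.0 and |MS| = 25.2 together: it lies at the intersection of circle(H, 35.0) and circle(S, 25.2). With |HS| = 48.7, the foot of the radical line on HS is 30.4 from H and the perpendicular offset is √(35.0² − 30.4²) = 17.4. Taking the right-of-HS solution: M = (20.5, -3.88).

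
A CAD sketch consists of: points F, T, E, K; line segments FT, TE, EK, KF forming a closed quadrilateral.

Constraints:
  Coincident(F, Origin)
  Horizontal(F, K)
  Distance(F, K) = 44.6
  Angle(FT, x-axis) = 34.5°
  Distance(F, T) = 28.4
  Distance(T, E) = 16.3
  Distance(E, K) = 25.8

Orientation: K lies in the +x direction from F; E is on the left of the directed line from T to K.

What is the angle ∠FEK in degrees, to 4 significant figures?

73.01°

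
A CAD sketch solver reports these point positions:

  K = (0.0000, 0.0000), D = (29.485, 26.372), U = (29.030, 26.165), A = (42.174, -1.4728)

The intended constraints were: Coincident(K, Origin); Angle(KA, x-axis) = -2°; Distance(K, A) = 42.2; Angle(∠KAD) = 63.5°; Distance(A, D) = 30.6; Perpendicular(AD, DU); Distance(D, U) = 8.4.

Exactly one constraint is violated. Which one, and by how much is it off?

Distance(D, U) = 8.4 — off by 7.90.

K = (0.00, 0.00) ✓; KA at -2.000° ✓; |KA| = 42.20 ✓; ∠KAD = 63.50° ✓; |AD| = 30.60 ✓; ∠(AD, DU) = 89.96° ✓; |DU| = 0.4999 ✗.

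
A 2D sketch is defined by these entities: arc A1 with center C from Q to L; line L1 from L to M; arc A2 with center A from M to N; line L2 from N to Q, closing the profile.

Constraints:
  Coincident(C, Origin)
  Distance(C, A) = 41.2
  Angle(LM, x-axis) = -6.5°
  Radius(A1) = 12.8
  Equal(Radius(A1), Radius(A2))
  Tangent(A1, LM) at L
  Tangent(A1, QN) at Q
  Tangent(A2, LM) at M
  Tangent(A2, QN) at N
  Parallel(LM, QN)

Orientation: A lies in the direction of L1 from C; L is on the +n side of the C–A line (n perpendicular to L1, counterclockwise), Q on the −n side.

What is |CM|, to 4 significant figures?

43.14

The slot axis is L1's direction at -6.5°, so u = (cos -6.5°, sin -6.5°) = (0.9936, -0.1132) and n = (−sin -6.5°, cos -6.5°) = (0.1132, 0.9936). C is at the origin and A lies 41.2 along u from C, so A = 41.2·u = (40.94, -4.664). Tangency of A1 to both parallel lines with radius 12.8 puts L and Q at C ± 12.8·n: L = (1.449, 12.72), Q = (-1.449, -12.72). Equal radii place M and N the same way about A: M = A + 12.8·n = (42.38, 8.054), N = A − 12.8·n = (39.49, -17.38). Then |CM| = |M − C| = 43.14.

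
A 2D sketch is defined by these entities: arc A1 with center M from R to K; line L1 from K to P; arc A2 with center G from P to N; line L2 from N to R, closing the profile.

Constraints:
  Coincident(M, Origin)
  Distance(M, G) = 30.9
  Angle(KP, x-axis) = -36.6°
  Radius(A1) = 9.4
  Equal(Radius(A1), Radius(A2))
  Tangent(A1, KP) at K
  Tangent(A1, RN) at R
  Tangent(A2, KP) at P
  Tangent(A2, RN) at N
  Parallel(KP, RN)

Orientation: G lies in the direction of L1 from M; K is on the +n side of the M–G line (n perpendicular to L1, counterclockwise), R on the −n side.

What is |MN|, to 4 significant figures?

32.30

The slot axis is L1's direction at -36.6°, so u = (cos -36.6°, sin -36.6°) = (0.8028, -0.5962) and n = (−sin -36.6°, cos -36.6°) = (0.5962, 0.8028). M is at the origin and G lies 30.9 along u from M, so G = 30.9·u = (24.81, -18.42). Tangency of A1 to both parallel lines with radius 9.4 puts K and R at M ± 9.4·n: K = (5.605, 7.546), R = (-5.605, -7.546). Equal radii place P and N the same way about G: P = G + 9.4·n = (30.41, -10.88), N = G − 9.4·n = (19.20, -25.97). Then |MN| = |N − M| = 32.30.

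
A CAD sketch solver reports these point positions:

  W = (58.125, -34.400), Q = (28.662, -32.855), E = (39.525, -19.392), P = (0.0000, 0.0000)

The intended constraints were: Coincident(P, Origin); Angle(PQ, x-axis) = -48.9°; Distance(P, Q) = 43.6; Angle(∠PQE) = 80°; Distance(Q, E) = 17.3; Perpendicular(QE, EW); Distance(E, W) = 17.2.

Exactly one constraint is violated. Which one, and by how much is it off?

Distance(E, W) = 17.2 — off by 6.70.

P = (0.00, 0.00) ✓; PQ at -48.90° ✓; |PQ| = 43.60 ✓; ∠PQE = 80.00° ✓; |QE| = 17.30 ✓; ∠(QE, EW) = 90.00° ✓; |EW| = 23.90 ✗.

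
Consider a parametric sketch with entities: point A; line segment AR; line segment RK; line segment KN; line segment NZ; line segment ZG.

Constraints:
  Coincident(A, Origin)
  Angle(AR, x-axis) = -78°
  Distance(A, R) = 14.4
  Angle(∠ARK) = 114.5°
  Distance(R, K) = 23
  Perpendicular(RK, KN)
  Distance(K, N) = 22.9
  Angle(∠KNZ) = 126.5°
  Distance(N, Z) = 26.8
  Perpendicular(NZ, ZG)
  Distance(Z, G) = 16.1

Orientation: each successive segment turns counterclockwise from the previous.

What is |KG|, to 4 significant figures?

40.49

A is at the origin; AR runs at -78.0° with length 14.4, so R = (2.994, -14.09). ∠ARK = 114.5° gives RK at -12.50° from the x-axis; with |RK| = 23.0, K = (25.45, -19.06). The perpendicularity gives KN at right angles to RK, so KN runs at 77.50°; with |KN| = 22.9, N = (30.41, 3.294). ∠KNZ = 126.5° gives NZ at 131.0° from the x-axis; with |NZ| = 26.8, Z = (12.82, 23.52). NZ is perpendicular to ZG, so ZG runs at -139.0°; with |ZG| = 16.1, G = (0.6720, 12.96). Then |KG| = |G − K| = 40.49.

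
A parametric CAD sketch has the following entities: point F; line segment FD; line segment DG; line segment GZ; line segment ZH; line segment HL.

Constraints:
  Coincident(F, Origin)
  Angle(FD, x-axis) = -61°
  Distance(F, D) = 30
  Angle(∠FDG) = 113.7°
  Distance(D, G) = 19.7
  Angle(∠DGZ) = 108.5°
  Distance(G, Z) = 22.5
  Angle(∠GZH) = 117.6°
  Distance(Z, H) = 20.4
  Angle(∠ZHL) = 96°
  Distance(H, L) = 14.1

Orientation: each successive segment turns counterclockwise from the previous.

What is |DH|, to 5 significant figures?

38.207

∠DGZ = 108.5° gives GZ at 76.800° from the x-axis; with |GZ| = 22.5, Z = (39.298, -2.5134). ∠GZH = 117.6° gives ZH at 139.20° from the x-axis; with |ZH| = 20.4, H = (23.855, 10.816). Then |DH| = |H − D| = 38.207.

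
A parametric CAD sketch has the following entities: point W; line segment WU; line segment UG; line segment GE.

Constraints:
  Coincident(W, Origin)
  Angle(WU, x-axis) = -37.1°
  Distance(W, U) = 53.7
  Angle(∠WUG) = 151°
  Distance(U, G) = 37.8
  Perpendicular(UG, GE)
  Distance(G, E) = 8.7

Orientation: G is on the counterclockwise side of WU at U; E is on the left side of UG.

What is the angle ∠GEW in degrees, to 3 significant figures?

102°

W is at the origin; WU runs at -37.1° with length 53.7, so U = 53.7·(cos -37.1°, sin -37.1°) = (42.8, -32.4). ∠WUG = 151.0°, so UG runs at -37.1° + (180° − 151.0°) = -8.10° from the x-axis; with |UG| = 37.8, G = U + 37.8·(cos -8.10°, sin -8.10°) = (80.3, -37.7). UG ⟂ GE; with |GE| = 8.7 on the left of UG, E = G + 8.7·(0.141, 0.990) = (81.5, -29.1). Then cos ∠GEW = EG·EW / (|EG||EW|), giving 102°.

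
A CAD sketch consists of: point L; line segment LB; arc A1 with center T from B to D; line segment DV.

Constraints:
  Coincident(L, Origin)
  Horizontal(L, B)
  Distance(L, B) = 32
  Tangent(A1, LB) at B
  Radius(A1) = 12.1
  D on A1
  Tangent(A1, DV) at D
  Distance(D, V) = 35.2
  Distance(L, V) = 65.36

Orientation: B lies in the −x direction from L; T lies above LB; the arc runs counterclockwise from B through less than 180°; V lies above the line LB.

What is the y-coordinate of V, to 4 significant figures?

46.70

Checks: |LB| = 32.00 ✓; |TD| = 12.10 ✓; ∠(TD, DV) = 90.00° ✓; |DV| = 35.20 ✓; |LV| = 65.36 ✓.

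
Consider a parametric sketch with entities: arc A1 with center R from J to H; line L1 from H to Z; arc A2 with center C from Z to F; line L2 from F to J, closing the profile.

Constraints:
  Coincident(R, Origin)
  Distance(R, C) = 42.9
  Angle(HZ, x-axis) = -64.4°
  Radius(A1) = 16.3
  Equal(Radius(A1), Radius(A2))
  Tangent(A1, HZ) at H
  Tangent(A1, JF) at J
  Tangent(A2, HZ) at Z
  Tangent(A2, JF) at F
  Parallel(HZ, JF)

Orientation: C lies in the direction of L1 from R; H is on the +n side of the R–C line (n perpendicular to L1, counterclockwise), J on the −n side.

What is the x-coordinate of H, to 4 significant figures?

14.70

The slot axis is L1's direction at -64.4°, so u = (cos -64.4°, sin -64.4°) = (0.4321, -0.9018) and n = (−sin -64.4°, cos -64.4°) = (0.9018, 0.4321). R is at the origin and C lies 42.9 along u from R, so C = 42.9·u = (18.54, -38.69). Tangency of A1 to both parallel lines with radius 16.3 puts H and J at R ± 16.3·n: H = (14.70, 7.043), J = (-14.70, -7.043). So H.x = 14.70.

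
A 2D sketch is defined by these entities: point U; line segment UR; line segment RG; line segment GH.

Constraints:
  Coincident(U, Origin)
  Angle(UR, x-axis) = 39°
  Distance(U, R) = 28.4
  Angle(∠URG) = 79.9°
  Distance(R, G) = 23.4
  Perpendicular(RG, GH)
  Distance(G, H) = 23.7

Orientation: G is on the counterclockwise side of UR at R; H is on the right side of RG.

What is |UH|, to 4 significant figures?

54.85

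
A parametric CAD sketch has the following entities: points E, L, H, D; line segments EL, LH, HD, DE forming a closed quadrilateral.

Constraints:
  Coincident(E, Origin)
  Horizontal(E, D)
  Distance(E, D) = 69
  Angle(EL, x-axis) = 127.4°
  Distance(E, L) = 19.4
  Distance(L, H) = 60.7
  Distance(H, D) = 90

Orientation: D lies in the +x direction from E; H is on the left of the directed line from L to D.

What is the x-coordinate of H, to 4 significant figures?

13.29

E is at the origin; E and D share the same y with |ED| = 69.0 and D in +x, so D = (69.0, 0). EL runs at 127.4° with |EL| = 19.4, so L = (-11.78, 15.41). H is determined by |LH| = 60.7 and |HD| = 90.0 together: it lies at the intersection of circle(L, 60.7) and circle(D, 90.0). With |LD| = 82.24, the foot of the radical line on LD is 14.27 from L and the perpendicular offset is √(60.7² − 14.27²) = 59.00. Taking the left-of-LD solution: H = (13.29, 70.69).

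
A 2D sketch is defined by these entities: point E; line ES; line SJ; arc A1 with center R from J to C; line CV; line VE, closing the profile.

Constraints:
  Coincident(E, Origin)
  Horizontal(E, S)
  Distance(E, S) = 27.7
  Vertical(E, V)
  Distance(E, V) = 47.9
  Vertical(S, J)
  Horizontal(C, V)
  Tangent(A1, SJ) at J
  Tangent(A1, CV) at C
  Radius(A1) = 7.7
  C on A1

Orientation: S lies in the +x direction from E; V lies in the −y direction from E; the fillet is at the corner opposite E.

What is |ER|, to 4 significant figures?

44.90

E is at the origin; E and S share the same y with |ES| = 27.7 and S on the +x side, so S = (27.70, 0.000). E and V share the same x with |EV| = 47.9 and V on the −y side, so V = (0.000, -47.90). The virtual corner opposite E is at (27.70, -47.90). A1 meets SJ tangentially, so RJ is at right angles to SJ and since A1 is tangent to CV there, RC ⟂ CV, with radius 7.7, so the center R sits 7.7 in from both sides at R = (20.00, -40.20). Then |ER| = |R − E| = 44.90.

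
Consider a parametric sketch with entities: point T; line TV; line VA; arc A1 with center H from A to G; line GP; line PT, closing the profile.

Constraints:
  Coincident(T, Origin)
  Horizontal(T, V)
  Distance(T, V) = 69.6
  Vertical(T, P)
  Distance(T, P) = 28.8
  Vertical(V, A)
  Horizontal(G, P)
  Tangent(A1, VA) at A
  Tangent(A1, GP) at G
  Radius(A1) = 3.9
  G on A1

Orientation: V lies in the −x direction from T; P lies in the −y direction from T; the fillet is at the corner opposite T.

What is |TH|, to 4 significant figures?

70.26

T is at the origin; T and V share the same y with |TV| = 69.6 and V on the −x side, so V = (-69.60, 0.000). T and P share the same x with |TP| = 28.8 and P on the −y side, so P = (0.000, -28.80). The virtual corner opposite T is at (-69.60, -28.80). Tangency of A1 to VA means the radius HA is perpendicular to VA and since A1 is tangent to GP there, HG ⟂ GP, with radius 3.9, so the center H sits 3.9 in from both sides at H = (-65.70, -24.90). Then |TH| = |H − T| = 70.26.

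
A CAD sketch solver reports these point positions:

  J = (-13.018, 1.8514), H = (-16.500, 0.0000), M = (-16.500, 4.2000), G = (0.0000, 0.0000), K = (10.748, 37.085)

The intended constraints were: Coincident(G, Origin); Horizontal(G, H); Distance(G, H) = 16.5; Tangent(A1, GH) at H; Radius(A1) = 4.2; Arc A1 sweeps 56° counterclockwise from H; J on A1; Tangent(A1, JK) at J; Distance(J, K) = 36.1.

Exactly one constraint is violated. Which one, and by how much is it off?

Distance(J, K) = 36.1 — off by 6.40.

G = (0.00, 0.00) ✓; G.y = 0.00, H.y = 0.00 ✓; |GH| = 16.50 ✓; ∠(MH, HG) = 90.00° ✓; |MH| = 4.200 ✓; bearing(M→J) − bearing(M→H) = 56.00° ✓; |MJ| = 4.200 ✓; ∠(MJ, JK) = 90.00° ✓; |JK| = 42.50 ✗.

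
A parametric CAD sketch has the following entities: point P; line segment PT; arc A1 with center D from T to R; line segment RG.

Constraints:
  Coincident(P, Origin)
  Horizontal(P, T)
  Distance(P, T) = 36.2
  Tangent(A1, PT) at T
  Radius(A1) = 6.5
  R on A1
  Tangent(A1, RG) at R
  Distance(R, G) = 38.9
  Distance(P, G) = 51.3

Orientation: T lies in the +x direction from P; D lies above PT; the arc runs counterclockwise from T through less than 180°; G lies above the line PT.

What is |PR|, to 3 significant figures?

43.1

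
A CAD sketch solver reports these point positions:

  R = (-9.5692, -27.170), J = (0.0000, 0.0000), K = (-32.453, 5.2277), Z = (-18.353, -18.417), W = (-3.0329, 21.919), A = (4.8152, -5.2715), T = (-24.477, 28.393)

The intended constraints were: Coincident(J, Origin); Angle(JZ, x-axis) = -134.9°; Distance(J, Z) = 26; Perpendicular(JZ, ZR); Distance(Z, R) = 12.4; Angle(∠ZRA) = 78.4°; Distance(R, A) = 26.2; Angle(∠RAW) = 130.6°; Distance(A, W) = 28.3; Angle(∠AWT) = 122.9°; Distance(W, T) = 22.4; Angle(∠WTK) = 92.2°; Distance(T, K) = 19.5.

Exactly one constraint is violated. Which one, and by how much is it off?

Distance(T, K) = 19.5 — off by 5.00.

J = (0.00, 0.00) ✓; JZ at -134.9° ✓; |JZ| = 26.00 ✓; ∠(JZ, ZR) = 90.00° ✓; |ZR| = 12.40 ✓; ∠ZRA = 78.40° ✓; |RA| = 26.20 ✓; ∠RAW = 130.6° ✓; |AW| = 28.30 ✓; ∠AWT = 122.9° ✓; |WT| = 22.40 ✓; ∠WTK = 92.20° ✓; |TK| = 24.50 ✗.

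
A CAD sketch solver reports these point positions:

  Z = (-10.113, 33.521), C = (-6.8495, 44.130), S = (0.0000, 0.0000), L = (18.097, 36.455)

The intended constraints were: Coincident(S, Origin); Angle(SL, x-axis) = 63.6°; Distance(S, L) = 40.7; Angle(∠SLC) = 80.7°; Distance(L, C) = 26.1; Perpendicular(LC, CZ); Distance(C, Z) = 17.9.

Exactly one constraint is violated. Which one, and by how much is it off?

Distance(C, Z) = 17.9 — off by 6.80.

S = (0.00, 0.00) ✓; SL at 63.60° ✓; |SL| = 40.70 ✓; ∠SLC = 80.70° ✓; |LC| = 26.10 ✓; ∠(LC, CZ) = 90.00° ✓; |CZ| = 11.10 ✗.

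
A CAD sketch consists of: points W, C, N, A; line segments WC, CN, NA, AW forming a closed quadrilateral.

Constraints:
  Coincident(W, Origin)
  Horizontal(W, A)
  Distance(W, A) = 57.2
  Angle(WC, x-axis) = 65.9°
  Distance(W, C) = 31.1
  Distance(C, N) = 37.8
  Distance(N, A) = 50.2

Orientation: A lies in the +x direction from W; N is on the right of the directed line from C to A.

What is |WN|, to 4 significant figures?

12.00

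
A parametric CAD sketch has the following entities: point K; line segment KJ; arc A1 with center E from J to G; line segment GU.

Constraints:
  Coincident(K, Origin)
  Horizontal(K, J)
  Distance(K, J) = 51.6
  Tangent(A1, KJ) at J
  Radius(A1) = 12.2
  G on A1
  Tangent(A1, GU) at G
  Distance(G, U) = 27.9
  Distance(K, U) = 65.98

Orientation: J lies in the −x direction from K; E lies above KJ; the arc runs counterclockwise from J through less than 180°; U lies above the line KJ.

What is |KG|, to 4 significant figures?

43.53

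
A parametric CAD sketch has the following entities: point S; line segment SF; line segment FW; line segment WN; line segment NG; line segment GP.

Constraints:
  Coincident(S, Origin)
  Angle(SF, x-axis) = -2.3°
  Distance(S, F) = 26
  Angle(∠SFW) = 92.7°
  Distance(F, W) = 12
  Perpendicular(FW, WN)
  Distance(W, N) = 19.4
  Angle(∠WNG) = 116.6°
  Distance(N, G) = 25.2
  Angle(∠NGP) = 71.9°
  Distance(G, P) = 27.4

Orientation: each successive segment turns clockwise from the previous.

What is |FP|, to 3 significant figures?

15.0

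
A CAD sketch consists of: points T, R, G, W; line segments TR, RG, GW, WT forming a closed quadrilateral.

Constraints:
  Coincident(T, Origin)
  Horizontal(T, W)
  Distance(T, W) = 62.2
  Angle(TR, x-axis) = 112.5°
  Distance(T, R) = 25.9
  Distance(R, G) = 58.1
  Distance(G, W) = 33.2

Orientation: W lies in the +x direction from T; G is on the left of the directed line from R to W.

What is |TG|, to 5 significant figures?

56.472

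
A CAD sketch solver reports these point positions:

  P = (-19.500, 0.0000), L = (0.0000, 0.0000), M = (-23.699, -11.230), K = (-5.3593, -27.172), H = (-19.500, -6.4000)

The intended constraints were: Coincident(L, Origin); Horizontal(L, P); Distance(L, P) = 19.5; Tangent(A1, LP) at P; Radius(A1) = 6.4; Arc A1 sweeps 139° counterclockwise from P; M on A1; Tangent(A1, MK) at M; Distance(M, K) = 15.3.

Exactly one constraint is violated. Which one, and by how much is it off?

Distance(M, K) = 15.3 — off by 9.00.

L = (0.00, 0.00) ✓; L.y = 0.00, P.y = 0.00 ✓; |LP| = 19.50 ✓; ∠(HP, PL) = 90.00° ✓; |HP| = 6.400 ✓; bearing(H→M) − bearing(H→P) = 139.0° ✓; |HM| = 6.400 ✓; ∠(HM, MK) = 90.00° ✓; |MK| = 24.30 ✗.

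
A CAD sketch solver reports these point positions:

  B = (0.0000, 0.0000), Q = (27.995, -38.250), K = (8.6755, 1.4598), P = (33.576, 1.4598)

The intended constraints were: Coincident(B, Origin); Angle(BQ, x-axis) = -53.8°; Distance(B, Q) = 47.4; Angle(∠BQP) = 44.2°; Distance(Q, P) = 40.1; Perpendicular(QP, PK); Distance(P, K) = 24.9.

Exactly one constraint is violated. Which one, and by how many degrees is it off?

Perpendicular(QP, PK) — off by 8.00°.

B = (0.00, 0.00) ✓; BQ at -53.80° ✓; |BQ| = 47.40 ✓; ∠BQP = 44.20° ✓; |QP| = 40.10 ✓; ∠(QP, PK) = 98.00° ✗; |PK| = 24.90 ✓.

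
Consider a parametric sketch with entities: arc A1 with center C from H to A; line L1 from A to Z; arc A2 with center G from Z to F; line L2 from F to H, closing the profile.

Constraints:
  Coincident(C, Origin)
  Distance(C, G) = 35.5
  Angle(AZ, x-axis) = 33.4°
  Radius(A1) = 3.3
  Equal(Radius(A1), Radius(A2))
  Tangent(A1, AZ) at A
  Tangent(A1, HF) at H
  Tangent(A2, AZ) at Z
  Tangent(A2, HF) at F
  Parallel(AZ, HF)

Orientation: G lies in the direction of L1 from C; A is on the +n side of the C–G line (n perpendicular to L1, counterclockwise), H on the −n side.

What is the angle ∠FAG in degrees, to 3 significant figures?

5.22°

The slot axis is L1's direction at 33.4°, so u = (cos 33.4°, sin 33.4°) = (0.835, 0.550) and n = (−sin 33.4°, cos 33.4°) = (-0.550, 0.835). C is at the origin and G lies 35.5 along u from C, so G = 35.5·u = (29.6, 19.5). Tangency of A1 to both parallel lines with radius 3.3 puts A and H at C ± 3.3·n: A = (-1.82, 2.75), H = (1.82, -2.75). Equal radii place Z and F the same way about G: Z = G + 3.3·n = (27.8, 22.3), F = G − 3.3·n = (31.5, 16.8). Then cos ∠FAG = AF·AG / (|AF||AG|), giving 5.22°.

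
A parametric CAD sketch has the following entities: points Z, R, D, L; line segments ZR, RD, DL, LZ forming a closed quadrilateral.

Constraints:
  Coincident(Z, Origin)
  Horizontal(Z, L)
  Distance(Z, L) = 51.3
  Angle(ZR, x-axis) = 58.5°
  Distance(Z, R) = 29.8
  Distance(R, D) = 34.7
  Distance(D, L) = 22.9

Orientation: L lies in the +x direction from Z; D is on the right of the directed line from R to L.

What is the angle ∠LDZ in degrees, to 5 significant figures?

151.24°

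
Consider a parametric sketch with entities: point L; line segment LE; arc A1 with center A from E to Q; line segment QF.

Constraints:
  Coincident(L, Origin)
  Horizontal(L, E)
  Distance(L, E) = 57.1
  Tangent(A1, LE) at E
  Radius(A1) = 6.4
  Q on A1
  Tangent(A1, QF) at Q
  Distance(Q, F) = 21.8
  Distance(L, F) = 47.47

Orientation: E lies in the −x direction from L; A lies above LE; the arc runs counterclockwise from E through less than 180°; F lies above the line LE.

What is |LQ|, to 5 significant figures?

51.509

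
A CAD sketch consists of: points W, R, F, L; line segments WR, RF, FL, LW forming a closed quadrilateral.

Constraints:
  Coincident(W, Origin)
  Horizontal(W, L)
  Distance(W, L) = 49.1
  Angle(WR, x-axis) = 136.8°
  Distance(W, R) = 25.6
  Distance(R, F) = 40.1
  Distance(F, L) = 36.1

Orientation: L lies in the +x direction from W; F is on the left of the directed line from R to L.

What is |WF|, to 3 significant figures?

31.0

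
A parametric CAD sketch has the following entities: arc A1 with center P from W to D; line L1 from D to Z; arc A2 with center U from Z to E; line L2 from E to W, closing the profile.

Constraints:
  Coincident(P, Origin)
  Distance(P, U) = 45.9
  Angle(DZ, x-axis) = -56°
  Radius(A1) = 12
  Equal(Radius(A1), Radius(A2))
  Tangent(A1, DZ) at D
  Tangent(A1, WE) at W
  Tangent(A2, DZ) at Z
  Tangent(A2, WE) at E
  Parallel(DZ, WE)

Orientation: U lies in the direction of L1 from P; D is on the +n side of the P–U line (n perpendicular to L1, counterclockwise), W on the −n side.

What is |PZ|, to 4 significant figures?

47.44

The slot axis is L1's direction at -56.0°, so u = (cos -56.0°, sin -56.0°) = (0.5592, -0.8290) and n = (−sin -56.0°, cos -56.0°) = (0.8290, 0.5592). P is at the origin and U lies 45.9 along u from P, so U = 45.9·u = (25.67, -38.05). Tangency of A1 to both parallel lines with radius 12.0 puts D and W at P ± 12.0·n: D = (9.948, 6.710), W = (-9.948, -6.710). Equal radii place Z and E the same way about U: Z = U + 12.0·n = (35.62, -31.34), E = U − 12.0·n = (15.72, -44.76). Then |PZ| = |Z − P| = 47.44.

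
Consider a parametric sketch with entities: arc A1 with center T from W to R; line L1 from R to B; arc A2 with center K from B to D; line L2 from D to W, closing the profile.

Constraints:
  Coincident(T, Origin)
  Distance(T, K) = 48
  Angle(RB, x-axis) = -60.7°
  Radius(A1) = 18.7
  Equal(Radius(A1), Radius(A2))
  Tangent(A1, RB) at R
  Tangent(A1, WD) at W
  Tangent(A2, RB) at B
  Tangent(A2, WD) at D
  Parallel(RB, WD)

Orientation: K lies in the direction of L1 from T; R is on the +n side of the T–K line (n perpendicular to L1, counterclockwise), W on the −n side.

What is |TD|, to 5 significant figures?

51.514

Tangency of A1 to both parallel lines with radius 18.7 puts R and W at T ± 18.7·n: R = (16.308, 9.1515), W = (-16.308, -9.1515). Equal radii place B and D the same way about K: B = K + 18.7·n = (39.798, -32.708), D = K − 18.7·n = (7.1827, -51.011). Then |TD| = |D − T| = 51.514.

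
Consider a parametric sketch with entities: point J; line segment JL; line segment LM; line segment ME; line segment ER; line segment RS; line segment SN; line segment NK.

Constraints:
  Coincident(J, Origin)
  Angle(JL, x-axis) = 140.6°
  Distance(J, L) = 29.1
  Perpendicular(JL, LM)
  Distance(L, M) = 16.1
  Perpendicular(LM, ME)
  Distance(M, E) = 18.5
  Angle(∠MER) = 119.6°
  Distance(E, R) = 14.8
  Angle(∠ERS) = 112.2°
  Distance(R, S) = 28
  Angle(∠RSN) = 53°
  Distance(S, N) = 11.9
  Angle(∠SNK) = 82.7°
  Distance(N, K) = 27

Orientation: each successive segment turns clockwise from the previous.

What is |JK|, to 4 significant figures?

4.876

J is at the origin; JL runs at 140.6° with length 29.1, so L = (-22.49, 18.47). JL is perpendicular to LM, so LM runs at 50.60°; with |LM| = 16.1, M = (-12.27, 30.91). LM ⟂ ME, so ME runs at -39.40°; with |ME| = 18.5, E = (2.028, 19.17). ∠MER = 119.6° gives ER at -99.80° from the x-axis; with |ER| = 14.8, R = (-0.4909, 4.585). ∠ERS = 112.2° gives RS at -167.6° from the x-axis; with |RS| = 28.0, S = (-27.84, -1.427). ∠RSN = 53.0° gives SN at 65.40° from the x-axis; with |SN| = 11.9, N = (-22.88, 9.392). ∠SNK = 82.7° gives NK at -31.90° from the x-axis; with |NK| = 27.0, K = (0.03824, -4.875). Then |JK| = |K − J| = 4.876.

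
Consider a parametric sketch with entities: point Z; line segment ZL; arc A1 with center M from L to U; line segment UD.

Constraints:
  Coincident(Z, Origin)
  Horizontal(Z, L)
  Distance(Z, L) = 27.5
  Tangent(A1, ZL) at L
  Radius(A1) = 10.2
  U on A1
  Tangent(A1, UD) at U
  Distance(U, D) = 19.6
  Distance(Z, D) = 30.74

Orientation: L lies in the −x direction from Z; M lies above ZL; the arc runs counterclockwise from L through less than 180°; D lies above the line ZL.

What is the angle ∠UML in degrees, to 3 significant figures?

79.0°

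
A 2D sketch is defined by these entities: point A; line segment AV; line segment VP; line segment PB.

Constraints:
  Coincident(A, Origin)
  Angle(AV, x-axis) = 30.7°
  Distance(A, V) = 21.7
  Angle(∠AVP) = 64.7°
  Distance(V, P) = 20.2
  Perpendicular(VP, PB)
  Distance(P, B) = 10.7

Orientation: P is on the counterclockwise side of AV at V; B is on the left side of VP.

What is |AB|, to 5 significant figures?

14.104

A is at the origin; AV runs at 30.7° with length 21.7, so V = 21.7·(cos 30.7°, sin 30.7°) = (18.659, 11.079). ∠AVP = 64.7°, so VP runs at 30.7° + (180° − 64.7°) = 146.00° from the x-axis; with |VP| = 20.2, P = V + 20.2·(cos 146.00°, sin 146.00°) = (1.9122, 22.374). The perpendicularity gives PB at right angles to VP; with |PB| = 10.7 on the left of VP, B = P + 10.7·(-0.55919, -0.82904) = (-4.0711, 13.504). Then |AB| = |B − A| = 14.104.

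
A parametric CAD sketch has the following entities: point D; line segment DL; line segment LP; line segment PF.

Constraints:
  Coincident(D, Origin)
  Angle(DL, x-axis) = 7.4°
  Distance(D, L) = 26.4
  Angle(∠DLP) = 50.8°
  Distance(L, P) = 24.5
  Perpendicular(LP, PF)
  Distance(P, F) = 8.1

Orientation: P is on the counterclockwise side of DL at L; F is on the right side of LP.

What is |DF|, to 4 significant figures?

29.61

∠DLP = 50.8°, so LP runs at 7.4° + (180° − 50.8°) = 136.6° from the x-axis; with |LP| = 24.5, P = L + 24.5·(cos 136.6°, sin 136.6°) = (8.379, 20.23). LP ⟂ PF; with |PF| = 8.1 on the right of LP, F = P + 8.1·(0.6871, 0.7266) = (13.94, 26.12). Then |DF| = |F − D| = 29.61.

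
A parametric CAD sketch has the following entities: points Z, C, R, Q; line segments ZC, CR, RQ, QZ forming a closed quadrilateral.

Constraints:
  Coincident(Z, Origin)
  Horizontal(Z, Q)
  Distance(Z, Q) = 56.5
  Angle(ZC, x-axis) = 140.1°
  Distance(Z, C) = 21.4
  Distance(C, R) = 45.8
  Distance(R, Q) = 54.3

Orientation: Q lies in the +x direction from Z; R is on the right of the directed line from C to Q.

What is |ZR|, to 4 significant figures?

26.20

Z is at the origin; ZQ is horizontal with |ZQ| = 56.5 and Q in +x, so Q = (56.5, 0). ZC runs at 140.1° with |ZC| = 21.4, so C = (-16.42, 13.73). R is determined by |CR| = 45.8 and |RQ| = 54.3 together: it lies at the intersection of circle(C, 45.8) and circle(Q, 54.3). With |CQ| = 74.20, the foot of the radical line on CQ is 31.37 from C and the perpendicular offset is √(45.8² − 31.37²) = 33.37. Taking the right-of-CQ solution: R = (8.232, -24.87).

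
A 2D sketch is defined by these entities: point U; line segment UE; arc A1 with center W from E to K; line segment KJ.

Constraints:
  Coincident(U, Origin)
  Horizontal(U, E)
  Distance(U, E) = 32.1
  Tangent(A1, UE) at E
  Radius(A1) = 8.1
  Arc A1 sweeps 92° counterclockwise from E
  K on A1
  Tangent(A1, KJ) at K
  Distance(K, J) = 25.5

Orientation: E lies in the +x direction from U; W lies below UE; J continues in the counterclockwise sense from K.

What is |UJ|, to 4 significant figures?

42.03

U is at the origin; U and E share the same y with |UE| = 32.1 and E on the +x side, so E = (32.10, 0.000). A1 meets UE tangentially, so WE is at right angles to UE, so W = E + (0, -8.1) = (32.10, -8.100). On A1, E sits at bearing 90° from W; a 92° counterclockwise sweep puts K at bearing 182°, so K = W + 8.1·(cos 182°, sin 182°) = (24.00, -8.383). Tangency of A1 to KJ means the radius WK is perpendicular to KJ, so KJ runs along (−sin 182°, cos 182°); with |KJ| = 25.5, J = (24.89, -33.87). Then |UJ| = |J − U| = 42.03.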